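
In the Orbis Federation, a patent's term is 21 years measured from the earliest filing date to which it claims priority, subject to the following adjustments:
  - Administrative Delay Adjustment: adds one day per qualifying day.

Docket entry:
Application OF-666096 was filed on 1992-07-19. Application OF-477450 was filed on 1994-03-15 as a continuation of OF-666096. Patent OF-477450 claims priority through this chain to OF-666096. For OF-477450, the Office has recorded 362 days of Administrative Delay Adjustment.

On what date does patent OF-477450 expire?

Earliest priority filing: 19 July 1992.
Base term: 19 July 1992 + 21 years → 19 July 2013.
Administrative Delay Adjustment: +362 days → 16 July 2014.

July 16, 2014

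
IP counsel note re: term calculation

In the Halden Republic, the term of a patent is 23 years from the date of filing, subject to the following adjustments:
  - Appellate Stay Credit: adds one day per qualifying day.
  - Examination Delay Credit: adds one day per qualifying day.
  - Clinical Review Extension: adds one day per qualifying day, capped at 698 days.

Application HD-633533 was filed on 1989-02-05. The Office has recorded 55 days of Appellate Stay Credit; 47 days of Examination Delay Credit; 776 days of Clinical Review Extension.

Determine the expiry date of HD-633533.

2014-04-15

Base term: filing date + 23 years → 5 February 2012.
Appellate Stay Credit: +55 days → 31 March 2012.
Examination Delay Credit: +47 days → 17 May 2012.
Clinical Review Extension: 776 days claimed exceeds the 698-day cap, so +698 days → 15 April 2014.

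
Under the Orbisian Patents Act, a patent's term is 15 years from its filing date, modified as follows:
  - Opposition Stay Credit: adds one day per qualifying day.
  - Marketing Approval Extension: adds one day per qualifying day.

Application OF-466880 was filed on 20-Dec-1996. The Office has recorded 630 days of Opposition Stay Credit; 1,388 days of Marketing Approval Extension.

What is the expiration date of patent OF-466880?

Base term: filing date + 15 years → 20 December 2011.
Opposition Stay Credit: +630 days → 10 September 2013.
Marketing Approval Extension: +1388 days → 29 June 2017.

2017-06-29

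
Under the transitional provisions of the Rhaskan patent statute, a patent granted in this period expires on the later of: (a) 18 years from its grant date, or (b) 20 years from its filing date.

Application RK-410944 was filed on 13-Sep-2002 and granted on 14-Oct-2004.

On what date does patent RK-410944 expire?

2022-10-14

(a) grant + 18 years → 14 October 2022.
(b) filing + 20 years → 13 September 2022.
Later of the two: 14 October 2022.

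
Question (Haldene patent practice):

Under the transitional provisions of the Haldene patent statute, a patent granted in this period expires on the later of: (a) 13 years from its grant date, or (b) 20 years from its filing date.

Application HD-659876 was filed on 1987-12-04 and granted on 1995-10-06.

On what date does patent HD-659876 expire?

(a) grant + 13 years → 6 October 2008.
(b) filing + 20 years → 4 December 2007.
Later of the two: 6 October 2008.

October 6, 2008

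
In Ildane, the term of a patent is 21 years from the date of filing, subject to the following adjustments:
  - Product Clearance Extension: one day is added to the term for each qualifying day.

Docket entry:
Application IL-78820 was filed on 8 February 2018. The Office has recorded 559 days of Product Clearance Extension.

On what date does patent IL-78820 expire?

August 20, 2040

Base term: filing date + 21 years → 8 February 2039.
Product Clearance Extension: +559 days → 20 August 2040.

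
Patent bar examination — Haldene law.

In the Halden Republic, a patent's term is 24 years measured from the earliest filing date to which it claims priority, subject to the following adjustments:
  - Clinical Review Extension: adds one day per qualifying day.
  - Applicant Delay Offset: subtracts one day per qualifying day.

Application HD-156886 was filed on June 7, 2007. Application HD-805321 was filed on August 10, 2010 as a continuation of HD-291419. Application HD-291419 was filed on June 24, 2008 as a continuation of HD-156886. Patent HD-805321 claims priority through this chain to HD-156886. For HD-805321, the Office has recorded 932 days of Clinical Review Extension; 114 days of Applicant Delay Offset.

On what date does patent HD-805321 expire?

2033-09-02

Earliest priority filing: 7 June 2007.
Base term: 7 June 2007 + 24 years → 7 June 2031.
Clinical Review Extension: +932 days → 25 December 2033.
Applicant Delay Offset: −114 days → 2 September 2033.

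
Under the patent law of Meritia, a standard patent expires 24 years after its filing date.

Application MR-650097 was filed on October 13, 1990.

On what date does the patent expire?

Filing date + 24 years → 13 October 2014.

October 13, 2014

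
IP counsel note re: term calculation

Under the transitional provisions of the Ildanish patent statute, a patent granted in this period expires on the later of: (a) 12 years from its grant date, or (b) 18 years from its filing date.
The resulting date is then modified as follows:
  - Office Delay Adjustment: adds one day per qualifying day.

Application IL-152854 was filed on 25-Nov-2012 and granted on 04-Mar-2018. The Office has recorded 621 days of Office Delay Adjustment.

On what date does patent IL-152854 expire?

2032-08-07

(a) grant + 12 years → 4 March 2030.
(b) filing + 18 years → 25 November 2030.
Later of the two: 25 November 2030.
Office Delay Adjustment: +621 days → 7 August 2032.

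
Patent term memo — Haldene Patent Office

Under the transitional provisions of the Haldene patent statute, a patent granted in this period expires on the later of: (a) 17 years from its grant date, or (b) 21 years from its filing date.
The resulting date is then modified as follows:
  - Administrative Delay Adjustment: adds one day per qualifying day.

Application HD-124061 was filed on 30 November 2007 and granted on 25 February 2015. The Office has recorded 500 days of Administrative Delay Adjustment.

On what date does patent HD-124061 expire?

(a) grant + 17 years → 25 February 2032.
(b) filing + 21 years → 30 November 2028.
Later of the two: 25 February 2032.
Administrative Delay Adjustment: +500 days → 9 July 2033.

July 9, 2033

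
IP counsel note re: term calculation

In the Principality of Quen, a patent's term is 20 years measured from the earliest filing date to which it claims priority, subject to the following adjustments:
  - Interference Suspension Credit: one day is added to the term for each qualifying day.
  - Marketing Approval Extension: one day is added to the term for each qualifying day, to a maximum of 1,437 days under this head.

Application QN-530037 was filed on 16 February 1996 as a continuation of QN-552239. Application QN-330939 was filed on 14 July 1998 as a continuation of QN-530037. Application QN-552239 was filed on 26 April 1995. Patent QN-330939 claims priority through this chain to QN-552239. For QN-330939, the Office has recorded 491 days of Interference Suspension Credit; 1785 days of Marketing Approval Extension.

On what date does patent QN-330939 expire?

Earliest priority filing: 26 April 1995.
Base term: 26 April 1995 + 20 years → 26 April 2015.
Interference Suspension Credit: +491 days → 29 August 2016.
Marketing Approval Extension: 1785 days claimed exceeds the 1437-day cap, so +1437 days → 5 August 2020.

August 5, 2020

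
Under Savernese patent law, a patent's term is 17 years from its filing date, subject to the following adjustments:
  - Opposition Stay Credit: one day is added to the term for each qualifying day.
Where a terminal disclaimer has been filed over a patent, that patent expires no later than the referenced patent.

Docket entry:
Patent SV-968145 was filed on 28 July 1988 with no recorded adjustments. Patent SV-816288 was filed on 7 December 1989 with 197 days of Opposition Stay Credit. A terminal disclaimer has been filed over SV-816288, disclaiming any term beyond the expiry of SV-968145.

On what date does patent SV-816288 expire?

Natural term of SV-816288:
  Base: filing + 17 years → 7 December 2006.
  Opposition Stay Credit: +197 days → 22 June 2007.
Expiry of referenced patent SV-968145:
  Base: filing + 17 years → 28 July 2005.
Terminal disclaimer: SV-816288 expires on the earlier of 22 June 2007 and 28 July 2005.

2005-07-28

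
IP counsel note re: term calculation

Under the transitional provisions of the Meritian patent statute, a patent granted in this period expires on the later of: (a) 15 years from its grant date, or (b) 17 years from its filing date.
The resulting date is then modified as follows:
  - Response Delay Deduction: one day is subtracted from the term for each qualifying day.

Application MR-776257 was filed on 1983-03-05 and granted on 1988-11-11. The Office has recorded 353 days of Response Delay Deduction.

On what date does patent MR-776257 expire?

November 23, 2002

(a) grant + 15 years → 11 November 2003.
(b) filing + 17 years → 5 March 2000.
Later of the two: 11 November 2003.
Response Delay Deduction: −353 days → 23 November 2002.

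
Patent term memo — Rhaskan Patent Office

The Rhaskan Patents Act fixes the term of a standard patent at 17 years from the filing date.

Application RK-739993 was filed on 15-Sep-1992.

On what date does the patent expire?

September 15, 2009

Filing date + 17 years → 15 September 2009.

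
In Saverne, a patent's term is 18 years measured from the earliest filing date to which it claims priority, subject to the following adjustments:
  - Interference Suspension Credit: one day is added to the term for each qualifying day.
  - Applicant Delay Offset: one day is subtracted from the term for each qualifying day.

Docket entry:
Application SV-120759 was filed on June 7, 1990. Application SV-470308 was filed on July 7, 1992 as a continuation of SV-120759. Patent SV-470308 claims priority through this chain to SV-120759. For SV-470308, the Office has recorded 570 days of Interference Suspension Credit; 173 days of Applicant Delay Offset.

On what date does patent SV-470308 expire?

Earliest priority filing: 7 June 1990.
Base term: 7 June 1990 + 18 years → 7 June 2008.
Interference Suspension Credit: +570 days → 29 December 2009.
Applicant Delay Offset: −173 days → 9 July 2009.

2009-07-09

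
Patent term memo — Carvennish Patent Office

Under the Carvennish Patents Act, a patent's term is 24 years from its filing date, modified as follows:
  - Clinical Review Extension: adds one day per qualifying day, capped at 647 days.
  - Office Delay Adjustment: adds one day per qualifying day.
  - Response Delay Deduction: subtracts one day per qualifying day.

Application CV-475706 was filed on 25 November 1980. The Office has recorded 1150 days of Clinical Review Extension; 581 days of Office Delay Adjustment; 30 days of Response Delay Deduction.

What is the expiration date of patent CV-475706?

2008-03-07

Base term: filing date + 24 years → 25 November 2004.
Clinical Review Extension: 1150 days claimed exceeds the 647-day cap, so +647 days → 3 September 2006.
Office Delay Adjustment: +581 days → 6 April 2008.
Response Delay Deduction: −30 days → 7 March 2008.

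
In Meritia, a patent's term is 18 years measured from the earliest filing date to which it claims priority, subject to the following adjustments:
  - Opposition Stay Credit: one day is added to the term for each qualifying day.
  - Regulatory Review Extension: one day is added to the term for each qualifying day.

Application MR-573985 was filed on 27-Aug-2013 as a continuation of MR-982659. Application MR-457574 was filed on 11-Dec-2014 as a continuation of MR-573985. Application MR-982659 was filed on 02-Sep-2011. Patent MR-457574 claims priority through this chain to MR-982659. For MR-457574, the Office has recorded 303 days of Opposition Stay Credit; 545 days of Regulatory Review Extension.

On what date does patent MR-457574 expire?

December 29, 2031

Earliest priority filing: 2 September 2011.
Base term: 2 September 2011 + 18 years → 2 September 2029.
Opposition Stay Credit: +303 days → 2 July 2030.
Regulatory Review Extension: +545 days → 29 December 2031.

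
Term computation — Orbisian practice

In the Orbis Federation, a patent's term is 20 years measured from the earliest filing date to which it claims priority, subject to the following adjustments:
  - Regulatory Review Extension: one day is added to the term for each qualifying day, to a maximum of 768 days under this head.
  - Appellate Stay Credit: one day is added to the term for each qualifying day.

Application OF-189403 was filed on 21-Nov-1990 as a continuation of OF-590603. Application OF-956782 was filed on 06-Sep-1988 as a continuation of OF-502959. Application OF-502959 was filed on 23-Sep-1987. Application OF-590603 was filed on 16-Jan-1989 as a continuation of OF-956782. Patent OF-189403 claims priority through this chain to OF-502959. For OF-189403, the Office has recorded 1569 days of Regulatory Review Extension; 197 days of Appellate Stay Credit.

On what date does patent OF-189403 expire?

Earliest priority filing: 23 September 1987.
Base term: 23 September 1987 + 20 years → 23 September 2007.
Regulatory Review Extension: 1569 days claimed exceeds the 768-day cap, so +768 days → 30 October 2009.
Appellate Stay Credit: +197 days → 15 May 2010.

2010-05-15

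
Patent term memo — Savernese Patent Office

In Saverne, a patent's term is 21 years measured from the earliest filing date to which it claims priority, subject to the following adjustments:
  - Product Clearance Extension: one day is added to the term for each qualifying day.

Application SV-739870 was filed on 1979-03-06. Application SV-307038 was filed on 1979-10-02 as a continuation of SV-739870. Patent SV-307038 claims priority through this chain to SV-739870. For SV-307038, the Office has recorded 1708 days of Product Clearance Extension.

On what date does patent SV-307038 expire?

2004-11-08

Earliest priority filing: 6 March 1979.
Base term: 6 March 1979 + 21 years → 6 March 2000.
Product Clearance Extension: +1708 days → 8 November 2004.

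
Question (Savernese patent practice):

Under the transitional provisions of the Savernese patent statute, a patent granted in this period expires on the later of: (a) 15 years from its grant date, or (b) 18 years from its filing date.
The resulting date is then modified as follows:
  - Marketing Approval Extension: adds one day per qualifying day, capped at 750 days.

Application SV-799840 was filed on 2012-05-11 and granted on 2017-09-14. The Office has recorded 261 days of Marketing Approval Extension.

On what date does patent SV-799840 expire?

2033-06-02

(a) grant + 15 years → 14 September 2032.
(b) filing + 18 years → 11 May 2030.
Later of the two: 14 September 2032.
Marketing Approval Extension: 261 days (within the 750-day cap) → +261 days → 2 June 2033.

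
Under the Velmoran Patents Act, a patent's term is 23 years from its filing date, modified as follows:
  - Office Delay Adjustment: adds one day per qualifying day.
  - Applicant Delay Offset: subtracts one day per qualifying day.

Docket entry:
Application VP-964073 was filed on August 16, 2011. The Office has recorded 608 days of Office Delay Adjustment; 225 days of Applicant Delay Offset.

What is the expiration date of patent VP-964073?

Base term: filing date + 23 years → 16 August 2034.
Office Delay Adjustment: +608 days → 15 April 2036.
Applicant Delay Offset: −225 days → 3 September 2035.

2035-09-03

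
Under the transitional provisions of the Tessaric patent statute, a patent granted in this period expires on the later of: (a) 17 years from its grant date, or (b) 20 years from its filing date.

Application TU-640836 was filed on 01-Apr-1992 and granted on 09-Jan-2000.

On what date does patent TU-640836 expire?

January 9, 2017

(a) grant + 17 years → 9 January 2017.
(b) filing + 20 years → 1 April 2012.
Later of the two: 9 January 2017.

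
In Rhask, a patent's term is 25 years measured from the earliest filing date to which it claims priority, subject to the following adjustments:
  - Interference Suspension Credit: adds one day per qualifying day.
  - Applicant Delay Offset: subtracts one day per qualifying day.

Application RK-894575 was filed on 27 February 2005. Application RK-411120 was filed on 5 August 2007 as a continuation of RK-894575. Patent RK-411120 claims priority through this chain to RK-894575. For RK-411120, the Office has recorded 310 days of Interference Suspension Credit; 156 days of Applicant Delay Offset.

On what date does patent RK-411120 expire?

July 31, 2030

Earliest priority filing: 27 February 2005.
Base term: 27 February 2005 + 25 years → 27 February 2030.
Interference Suspension Credit: +310 days → 3 January 2031.
Applicant Delay Offset: −156 days → 31 July 2030.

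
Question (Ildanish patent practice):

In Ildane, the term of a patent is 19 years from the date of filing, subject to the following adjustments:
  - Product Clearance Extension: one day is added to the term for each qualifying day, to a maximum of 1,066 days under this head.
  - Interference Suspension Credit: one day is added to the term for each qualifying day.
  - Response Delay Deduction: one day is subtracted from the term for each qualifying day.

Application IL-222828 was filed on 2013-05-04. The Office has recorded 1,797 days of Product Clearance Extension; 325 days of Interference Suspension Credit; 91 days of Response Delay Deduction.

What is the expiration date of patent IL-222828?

Base term: filing date + 19 years → 4 May 2032.
Product Clearance Extension: 1797 days claimed exceeds the 1066-day cap, so +1066 days → 5 April 2035.
Interference Suspension Credit: +325 days → 24 February 2036.
Response Delay Deduction: −91 days → 25 November 2035.

November 25, 2035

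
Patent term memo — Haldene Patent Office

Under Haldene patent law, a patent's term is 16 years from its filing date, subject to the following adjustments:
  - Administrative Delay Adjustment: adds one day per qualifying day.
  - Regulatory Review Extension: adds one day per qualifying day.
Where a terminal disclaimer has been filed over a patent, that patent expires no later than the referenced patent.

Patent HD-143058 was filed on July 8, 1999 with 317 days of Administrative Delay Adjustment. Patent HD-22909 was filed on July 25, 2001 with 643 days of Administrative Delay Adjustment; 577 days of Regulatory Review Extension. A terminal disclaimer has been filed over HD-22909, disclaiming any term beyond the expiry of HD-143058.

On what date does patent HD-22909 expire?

Natural term of HD-22909:
  Base: filing + 16 years → 25 July 2017.
  Administrative Delay Adjustment: +643 days → 29 April 2019.
  Regulatory Review Extension: +577 days → 26 November 2020.
Expiry of referenced patent HD-143058:
  Base: filing + 16 years → 8 July 2015.
  Administrative Delay Adjustment: +317 days → 20 May 2016.
Terminal disclaimer: HD-22909 expires on the earlier of 26 November 2020 and 20 May 2016.

May 20, 2016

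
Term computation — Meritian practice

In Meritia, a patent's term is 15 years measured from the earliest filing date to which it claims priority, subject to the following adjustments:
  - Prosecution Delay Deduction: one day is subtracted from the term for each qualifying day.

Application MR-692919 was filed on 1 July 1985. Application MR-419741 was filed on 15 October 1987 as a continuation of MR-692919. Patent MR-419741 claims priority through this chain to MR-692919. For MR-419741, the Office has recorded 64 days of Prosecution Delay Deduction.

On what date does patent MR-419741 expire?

Earliest priority filing: 1 July 1985.
Base term: 1 July 1985 + 15 years → 1 July 2000.
Prosecution Delay Deduction: −64 days → 28 April 2000.

2000-04-28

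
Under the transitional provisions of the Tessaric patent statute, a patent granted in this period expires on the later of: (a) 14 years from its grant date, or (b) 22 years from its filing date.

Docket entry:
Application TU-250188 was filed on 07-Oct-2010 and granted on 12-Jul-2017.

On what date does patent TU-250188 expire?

(a) grant + 14 years → 12 July 2031.
(b) filing + 22 years → 7 October 2032.
Later of the two: 7 October 2032.

October 7, 2032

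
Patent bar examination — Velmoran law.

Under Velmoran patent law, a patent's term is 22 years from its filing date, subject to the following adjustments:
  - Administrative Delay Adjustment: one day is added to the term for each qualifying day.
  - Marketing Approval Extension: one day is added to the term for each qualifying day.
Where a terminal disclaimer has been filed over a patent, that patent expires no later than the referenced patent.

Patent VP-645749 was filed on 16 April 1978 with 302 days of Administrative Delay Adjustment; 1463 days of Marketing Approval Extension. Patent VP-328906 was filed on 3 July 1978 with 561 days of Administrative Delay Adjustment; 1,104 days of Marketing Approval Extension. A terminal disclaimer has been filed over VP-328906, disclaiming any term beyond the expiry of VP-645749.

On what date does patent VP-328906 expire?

Natural term of VP-328906:
  Base: filing + 22 years → 3 July 2000.
  Administrative Delay Adjustment: +561 days → 15 January 2002.
  Marketing Approval Extension: +1104 days → 23 January 2005.
Expiry of referenced patent VP-645749:
  Base: filing + 22 years → 16 April 2000.
  Administrative Delay Adjustment: +302 days → 12 February 2001.
  Marketing Approval Extension: +1463 days → 14 February 2005.
Terminal disclaimer: VP-328906 expires on the earlier of 23 January 2005 and 14 February 2005.

2005-01-23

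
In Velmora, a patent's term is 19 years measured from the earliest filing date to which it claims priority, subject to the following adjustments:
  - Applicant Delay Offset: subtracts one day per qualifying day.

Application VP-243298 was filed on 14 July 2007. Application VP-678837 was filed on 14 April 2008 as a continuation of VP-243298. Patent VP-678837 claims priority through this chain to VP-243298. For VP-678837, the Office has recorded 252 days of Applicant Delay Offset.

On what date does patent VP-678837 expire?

November 4, 2025

Earliest priority filing: 14 July 2007.
Base term: 14 July 2007 + 19 years → 14 July 2026.
Applicant Delay Offset: −252 days → 4 November 2025.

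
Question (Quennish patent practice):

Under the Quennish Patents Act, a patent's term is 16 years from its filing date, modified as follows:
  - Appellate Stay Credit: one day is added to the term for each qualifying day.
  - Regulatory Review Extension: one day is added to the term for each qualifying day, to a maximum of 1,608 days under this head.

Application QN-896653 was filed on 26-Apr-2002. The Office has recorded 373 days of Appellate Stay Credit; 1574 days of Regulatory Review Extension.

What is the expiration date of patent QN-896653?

August 25, 2023

Base term: filing date + 16 years → 26 April 2018.
Appellate Stay Credit: +373 days → 4 May 2019.
Regulatory Review Extension: 1574 days (within the 1608-day cap) → +1574 days → 25 August 2023.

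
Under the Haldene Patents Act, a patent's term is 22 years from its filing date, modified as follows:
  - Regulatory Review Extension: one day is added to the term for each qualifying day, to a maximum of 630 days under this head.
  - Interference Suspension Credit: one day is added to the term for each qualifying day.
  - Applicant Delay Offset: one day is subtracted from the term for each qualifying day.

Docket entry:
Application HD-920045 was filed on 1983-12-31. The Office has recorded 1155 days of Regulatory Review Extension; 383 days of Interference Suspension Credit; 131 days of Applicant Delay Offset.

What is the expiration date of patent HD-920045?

May 31, 2008

Base term: filing date + 22 years → 31 December 2005.
Regulatory Review Extension: 1155 days claimed exceeds the 630-day cap, so +630 days → 22 September 2007.
Interference Suspension Credit: +383 days → 9 October 2008.
Applicant Delay Offset: −131 days → 31 May 2008.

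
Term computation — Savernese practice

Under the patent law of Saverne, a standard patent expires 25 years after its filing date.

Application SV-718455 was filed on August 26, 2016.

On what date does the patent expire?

Filing date + 25 years → 26 August 2041.

August 26, 2041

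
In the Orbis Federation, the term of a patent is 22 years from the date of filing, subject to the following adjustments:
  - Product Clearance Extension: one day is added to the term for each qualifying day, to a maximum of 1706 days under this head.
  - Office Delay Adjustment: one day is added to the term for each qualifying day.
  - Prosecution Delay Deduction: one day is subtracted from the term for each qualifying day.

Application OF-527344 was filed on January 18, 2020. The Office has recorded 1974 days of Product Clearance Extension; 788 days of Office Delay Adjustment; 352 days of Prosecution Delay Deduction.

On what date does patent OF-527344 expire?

Base term: filing date + 22 years → 18 January 2042.
Product Clearance Extension: 1974 days claimed exceeds the 1706-day cap, so +1706 days → 20 September 2046.
Office Delay Adjustment: +788 days → 16 November 2048.
Prosecution Delay Deduction: −352 days → 30 November 2047.

2047-11-30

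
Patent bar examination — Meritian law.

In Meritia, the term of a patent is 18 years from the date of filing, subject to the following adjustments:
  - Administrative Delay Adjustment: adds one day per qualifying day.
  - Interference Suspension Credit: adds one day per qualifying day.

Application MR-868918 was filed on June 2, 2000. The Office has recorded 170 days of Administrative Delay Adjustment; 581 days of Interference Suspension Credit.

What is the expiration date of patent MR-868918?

Base term: filing date + 18 years → 2 June 2018.
Administrative Delay Adjustment: +170 days → 19 November 2018.
Interference Suspension Credit: +581 days → 22 June 2020.

2020-06-22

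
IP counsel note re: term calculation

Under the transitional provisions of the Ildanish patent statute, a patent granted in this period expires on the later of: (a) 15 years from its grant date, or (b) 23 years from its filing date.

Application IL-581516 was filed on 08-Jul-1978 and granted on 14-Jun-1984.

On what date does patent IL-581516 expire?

2001-07-08

(a) grant + 15 years → 14 June 1999.
(b) filing + 23 years → 8 July 2001.
Later of the two: 8 July 2001.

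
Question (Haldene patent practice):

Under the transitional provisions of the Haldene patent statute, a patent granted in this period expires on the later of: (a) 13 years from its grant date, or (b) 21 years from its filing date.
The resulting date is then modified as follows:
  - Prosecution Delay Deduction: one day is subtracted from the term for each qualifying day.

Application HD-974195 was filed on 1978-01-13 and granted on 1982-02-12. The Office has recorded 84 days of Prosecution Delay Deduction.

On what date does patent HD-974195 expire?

(a) grant + 13 years → 12 February 1995.
(b) filing + 21 years → 13 January 1999.
Later of the two: 13 January 1999.
Prosecution Delay Deduction: −84 days → 21 October 1998.

1998-10-21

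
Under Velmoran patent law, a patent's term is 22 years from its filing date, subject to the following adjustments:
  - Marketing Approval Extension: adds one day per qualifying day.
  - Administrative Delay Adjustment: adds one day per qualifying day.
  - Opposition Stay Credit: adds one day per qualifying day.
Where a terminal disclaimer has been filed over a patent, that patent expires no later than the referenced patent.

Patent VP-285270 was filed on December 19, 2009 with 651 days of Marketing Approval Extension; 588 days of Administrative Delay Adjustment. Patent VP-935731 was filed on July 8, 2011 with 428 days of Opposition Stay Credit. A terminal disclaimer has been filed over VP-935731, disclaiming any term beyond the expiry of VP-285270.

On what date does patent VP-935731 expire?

Natural term of VP-935731:
  Base: filing + 22 years → 8 July 2033.
  Opposition Stay Credit: +428 days → 9 September 2034.
Expiry of referenced patent VP-285270:
  Base: filing + 22 years → 19 December 2031.
  Marketing Approval Extension: +651 days → 30 September 2033.
  Administrative Delay Adjustment: +588 days → 11 May 2035.
Terminal disclaimer: VP-935731 expires on the earlier of 9 September 2034 and 11 May 2035.

September 9, 2034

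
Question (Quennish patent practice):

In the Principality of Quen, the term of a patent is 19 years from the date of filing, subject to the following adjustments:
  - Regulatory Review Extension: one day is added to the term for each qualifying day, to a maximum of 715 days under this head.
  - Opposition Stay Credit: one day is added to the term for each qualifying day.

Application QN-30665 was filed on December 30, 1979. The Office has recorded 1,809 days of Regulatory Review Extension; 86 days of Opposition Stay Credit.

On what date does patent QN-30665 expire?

Base term: filing date + 19 years → 30 December 1998.
Regulatory Review Extension: 1809 days claimed exceeds the 715-day cap, so +715 days → 14 December 2000.
Opposition Stay Credit: +86 days → 10 March 2001.

March 10, 2001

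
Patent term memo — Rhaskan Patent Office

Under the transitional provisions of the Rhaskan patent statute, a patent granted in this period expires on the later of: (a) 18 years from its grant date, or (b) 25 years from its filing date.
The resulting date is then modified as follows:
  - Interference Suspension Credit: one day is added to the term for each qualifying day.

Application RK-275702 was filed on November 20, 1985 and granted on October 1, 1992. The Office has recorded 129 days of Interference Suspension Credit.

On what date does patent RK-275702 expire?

(a) grant + 18 years → 1 October 2010.
(b) filing + 25 years → 20 November 2010.
Later of the two: 20 November 2010.
Interference Suspension Credit: +129 days → 29 March 2011.

2011-03-29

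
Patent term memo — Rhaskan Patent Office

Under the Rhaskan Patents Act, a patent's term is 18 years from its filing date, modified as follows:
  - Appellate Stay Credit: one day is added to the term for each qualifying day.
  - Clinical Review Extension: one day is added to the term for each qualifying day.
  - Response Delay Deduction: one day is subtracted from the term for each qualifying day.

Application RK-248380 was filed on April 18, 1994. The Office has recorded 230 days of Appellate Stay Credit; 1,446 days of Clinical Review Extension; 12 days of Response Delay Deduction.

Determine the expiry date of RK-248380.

November 7, 2016

Base term: filing date + 18 years → 18 April 2012.
Appellate Stay Credit: +230 days → 4 December 2012.
Clinical Review Extension: +1446 days → 19 November 2016.
Response Delay Deduction: −12 days → 7 November 2016.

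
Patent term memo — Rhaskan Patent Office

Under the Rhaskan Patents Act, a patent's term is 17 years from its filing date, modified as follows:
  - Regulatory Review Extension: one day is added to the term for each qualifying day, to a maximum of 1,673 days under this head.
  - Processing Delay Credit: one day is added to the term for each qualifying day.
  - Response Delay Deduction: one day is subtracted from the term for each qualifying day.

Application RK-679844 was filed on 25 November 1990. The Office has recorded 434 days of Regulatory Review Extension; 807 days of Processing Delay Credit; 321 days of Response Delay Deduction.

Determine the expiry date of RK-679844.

Base term: filing date + 17 years → 25 November 2007.
Regulatory Review Extension: 434 days (within the 1673-day cap) → +434 days → 1 February 2009.
Processing Delay Credit: +807 days → 19 April 2011.
Response Delay Deduction: −321 days → 2 June 2010.

June 2, 2010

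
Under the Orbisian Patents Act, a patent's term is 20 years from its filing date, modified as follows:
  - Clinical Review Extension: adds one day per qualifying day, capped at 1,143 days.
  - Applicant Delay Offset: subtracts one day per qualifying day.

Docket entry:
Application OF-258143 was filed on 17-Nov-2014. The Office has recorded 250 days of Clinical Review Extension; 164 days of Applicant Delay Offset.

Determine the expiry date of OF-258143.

2035-02-11

Base term: filing date + 20 years → 17 November 2034.
Clinical Review Extension: 250 days (within the 1143-day cap) → +250 days → 25 July 2035.
Applicant Delay Offset: −164 days → 11 February 2035.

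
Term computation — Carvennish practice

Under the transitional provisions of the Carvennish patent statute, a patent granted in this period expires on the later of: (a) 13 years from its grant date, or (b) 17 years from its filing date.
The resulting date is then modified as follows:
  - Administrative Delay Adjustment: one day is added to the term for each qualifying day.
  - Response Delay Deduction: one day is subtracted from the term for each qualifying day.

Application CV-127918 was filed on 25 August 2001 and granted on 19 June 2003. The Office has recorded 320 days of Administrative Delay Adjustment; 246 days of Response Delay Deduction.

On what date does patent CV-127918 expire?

November 7, 2018

(a) grant + 13 years → 19 June 2016.
(b) filing + 17 years → 25 August 2018.
Later of the two: 25 August 2018.
Administrative Delay Adjustment: +320 days → 11 July 2019.
Response Delay Deduction: −246 days → 7 November 2018.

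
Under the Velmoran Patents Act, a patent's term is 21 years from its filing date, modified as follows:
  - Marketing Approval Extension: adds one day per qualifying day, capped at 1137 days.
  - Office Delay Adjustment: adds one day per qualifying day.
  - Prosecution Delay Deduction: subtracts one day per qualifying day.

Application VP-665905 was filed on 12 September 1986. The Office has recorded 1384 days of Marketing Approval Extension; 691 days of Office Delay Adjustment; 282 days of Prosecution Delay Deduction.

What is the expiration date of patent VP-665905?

Base term: filing date + 21 years → 12 September 2007.
Marketing Approval Extension: 1384 days claimed exceeds the 1137-day cap, so +1137 days → 23 October 2010.
Office Delay Adjustment: +691 days → 13 September 2012.
Prosecution Delay Deduction: −282 days → 6 December 2011.

December 6, 2011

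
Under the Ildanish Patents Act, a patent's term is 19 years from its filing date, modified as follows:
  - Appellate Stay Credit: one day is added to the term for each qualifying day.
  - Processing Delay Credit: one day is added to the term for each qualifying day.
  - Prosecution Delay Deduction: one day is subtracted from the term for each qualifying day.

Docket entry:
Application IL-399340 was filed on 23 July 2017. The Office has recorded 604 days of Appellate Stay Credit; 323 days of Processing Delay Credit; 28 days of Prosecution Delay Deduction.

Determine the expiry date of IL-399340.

Base term: filing date + 19 years → 23 July 2036.
Appellate Stay Credit: +604 days → 19 March 2038.
Processing Delay Credit: +323 days → 5 February 2039.
Prosecution Delay Deduction: −28 days → 8 January 2039.

January 8, 2039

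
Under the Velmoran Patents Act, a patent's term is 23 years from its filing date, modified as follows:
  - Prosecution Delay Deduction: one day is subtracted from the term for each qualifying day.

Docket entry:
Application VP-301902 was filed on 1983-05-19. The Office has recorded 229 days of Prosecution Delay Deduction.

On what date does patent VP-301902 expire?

October 2, 2005

Base term: filing date + 23 years → 19 May 2006.
Prosecution Delay Deduction: −229 days → 2 October 2005.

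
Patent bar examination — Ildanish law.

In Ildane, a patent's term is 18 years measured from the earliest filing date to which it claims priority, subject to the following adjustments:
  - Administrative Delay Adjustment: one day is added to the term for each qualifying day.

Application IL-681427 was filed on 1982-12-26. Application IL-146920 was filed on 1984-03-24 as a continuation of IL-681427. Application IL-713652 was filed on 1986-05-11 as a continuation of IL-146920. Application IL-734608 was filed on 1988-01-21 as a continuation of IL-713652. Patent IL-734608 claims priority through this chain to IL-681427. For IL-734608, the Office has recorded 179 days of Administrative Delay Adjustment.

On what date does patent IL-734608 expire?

2001-06-23

Earliest priority filing: 26 December 1982.
Base term: 26 December 1982 + 18 years → 26 December 2000.
Administrative Delay Adjustment: +179 days → 23 June 2001.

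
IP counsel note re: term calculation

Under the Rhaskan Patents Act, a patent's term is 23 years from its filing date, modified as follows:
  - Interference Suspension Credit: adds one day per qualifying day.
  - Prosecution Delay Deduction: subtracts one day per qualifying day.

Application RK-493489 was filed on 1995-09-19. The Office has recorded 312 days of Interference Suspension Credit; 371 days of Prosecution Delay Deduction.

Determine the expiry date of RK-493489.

Base term: filing date + 23 years → 19 September 2018.
Interference Suspension Credit: +312 days → 28 July 2019.
Prosecution Delay Deduction: −371 days → 22 July 2018.

July 22, 2018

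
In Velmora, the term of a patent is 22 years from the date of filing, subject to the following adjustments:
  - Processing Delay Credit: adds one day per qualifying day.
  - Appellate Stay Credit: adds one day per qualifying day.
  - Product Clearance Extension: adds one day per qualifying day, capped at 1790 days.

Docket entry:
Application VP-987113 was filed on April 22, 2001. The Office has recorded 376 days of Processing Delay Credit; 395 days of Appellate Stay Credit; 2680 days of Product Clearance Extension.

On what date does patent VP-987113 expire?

2030-04-26

Base term: filing date + 22 years → 22 April 2023.
Processing Delay Credit: +376 days → 2 May 2024.
Appellate Stay Credit: +395 days → 1 June 2025.
Product Clearance Extension: 2680 days claimed exceeds the 1790-day cap, so +1790 days → 26 April 2030.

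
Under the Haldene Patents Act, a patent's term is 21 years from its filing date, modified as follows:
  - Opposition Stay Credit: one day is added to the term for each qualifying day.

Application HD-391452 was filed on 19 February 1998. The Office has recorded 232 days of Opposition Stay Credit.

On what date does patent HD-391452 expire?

2019-10-09

Base term: filing date + 21 years → 19 February 2019.
Opposition Stay Credit: +232 days → 9 October 2019.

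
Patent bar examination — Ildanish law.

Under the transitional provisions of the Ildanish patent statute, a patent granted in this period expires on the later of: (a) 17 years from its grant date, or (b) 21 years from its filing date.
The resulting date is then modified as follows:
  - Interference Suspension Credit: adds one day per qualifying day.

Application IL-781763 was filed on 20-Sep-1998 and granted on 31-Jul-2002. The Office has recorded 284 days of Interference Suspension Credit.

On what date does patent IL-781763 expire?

(a) grant + 17 years → 31 July 2019.
(b) filing + 21 years → 20 September 2019.
Later of the two: 20 September 2019.
Interference Suspension Credit: +284 days → 30 June 2020.

2020-06-30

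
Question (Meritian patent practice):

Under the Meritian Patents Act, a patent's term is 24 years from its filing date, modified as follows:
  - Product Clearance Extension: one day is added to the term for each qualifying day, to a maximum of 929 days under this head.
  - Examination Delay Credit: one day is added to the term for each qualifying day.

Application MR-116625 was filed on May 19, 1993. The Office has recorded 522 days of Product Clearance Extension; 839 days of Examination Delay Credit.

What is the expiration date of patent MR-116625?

February 8, 2021

Base term: filing date + 24 years → 19 May 2017.
Product Clearance Extension: 522 days (within the 929-day cap) → +522 days → 23 October 2018.
Examination Delay Credit: +839 days → 8 February 2021.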